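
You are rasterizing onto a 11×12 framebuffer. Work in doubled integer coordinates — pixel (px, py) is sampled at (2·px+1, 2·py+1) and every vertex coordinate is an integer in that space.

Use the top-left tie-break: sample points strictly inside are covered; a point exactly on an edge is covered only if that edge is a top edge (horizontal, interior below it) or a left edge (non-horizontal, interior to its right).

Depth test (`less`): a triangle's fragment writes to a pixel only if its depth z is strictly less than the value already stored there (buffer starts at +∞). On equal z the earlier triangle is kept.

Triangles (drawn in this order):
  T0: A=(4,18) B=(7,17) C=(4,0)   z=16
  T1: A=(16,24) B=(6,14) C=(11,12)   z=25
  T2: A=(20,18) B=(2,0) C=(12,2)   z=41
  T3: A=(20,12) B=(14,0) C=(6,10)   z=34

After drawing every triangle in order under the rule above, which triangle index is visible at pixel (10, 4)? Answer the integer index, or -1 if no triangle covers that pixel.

T0:
  2·area = 54  (B↔C swapped to make it positive)
  edge (4, 18)→(4, 0): d=(0,-18) top-left  bias=+0
  edge (4, 0)→(7, 17): d=(3,17) right/bottom  bias=-1
  edge (7, 17)→(4, 18): d=(-3,1) right/bottom  bias=-1
    (2,3)@(5, 7): e=[18,4,32] → #
    (3,3)@(7, 7): e=[54,-30,30] → ·
    (2,4)@(5, 9): e=[18,10,26] → #
    (3,4)@(7, 9): e=[54,-24,24] → ·
    (2,5)@(5, 11): e=[18,16,20] → #
    (3,5)@(7, 11): e=[54,-18,18] → ·
    (2,6)@(5, 13): e=[18,22,14] → #
    (3,6)@(7, 13): e=[54,-12,12] → ·
    (9,6)@(19, 13): e=[270,-216,0] → ·  [on edge]
    (2,7)@(5, 15): e=[18,28,8] → #
    (3,7)@(7, 15): e=[54,-6,6] → ·
    (6,7)@(13, 15): e=[162,-108,0] → ·  [on edge]
    (3,8)@(7, 17): e=[54,0,0] → ·  [on edge]
    (0,9)@(1, 19): e=[-54,108,0] → ·  [on edge]
  covered (6 px):
    · · · · · · · · · · ·
    · · · · · · · · · · ·
    · · · · · · · · · · ·
    · · # · · · · · · · ·
    · · # · · · · · · · ·
    · · # · · · · · · · ·
    · · # · · · · · · · ·
    · · # · · · · · · · ·
    · · # · · · · · · · ·
    · · · · · · · · · · ·
    · · · · · · · · · · ·
    · · · · · · · · · · ·
T1:
  2·area = 70
  edge (16, 24)→(6, 14): d=(-10,-10) top-left  bias=+0
  edge (6, 14)→(11, 12): d=(5,-2) top-left  bias=+0
  edge (11, 12)→(16, 24): d=(5,12) right/bottom  bias=-1
    (0,4)@(1, 9): e=[0,-35,105] → ·  [on edge]
    (1,5)@(3, 11): e=[0,-21,91] → ·  [on edge]
    (2,6)@(5, 13): e=[0,-7,77] → ·  [on edge]
    (4,6)@(9, 13): e=[40,1,29] → #
    (5,6)@(11, 13): e=[60,5,5] → #
    (6,6)@(13, 13): e=[80,9,-19] → ·
    (3,7)@(7, 15): e=[0,7,63] → #  [on edge]
    (6,7)@(13, 15): e=[60,19,-9] → ·
    (3,8)@(7, 17): e=[-20,17,73] → ·
    (4,8)@(9, 17): e=[0,21,49] → #  [on edge]
    (6,8)@(13, 17): e=[40,29,1] → #
    (7,8)@(15, 17): e=[60,33,-23] → ·
    (5,9)@(11, 19): e=[0,35,35] → #  [on edge]
    (6,10)@(13, 21): e=[0,49,21] → #  [on edge]
    (7,11)@(15, 23): e=[0,63,7] → #  [on edge]
  covered (12 px):
    · · · · · · · · · · ·
    · · · · · · · · · · ·
    · · · · · · · · · · ·
    · · · · · · · · · · ·
    · · · · · · · · · · ·
    · · · · · · · · · · ·
    · · · · # # · · · · ·
    · · · # # # · · · · ·
    · · · · # # # · · · ·
    · · · · · # # · · · ·
    · · · · · · # · · · ·
    · · · · · · · # · · ·
T2:
  2·area = 144
  edge (20, 18)→(2, 0): d=(-18,-18) top-left  bias=+0
  edge (2, 0)→(12, 2): d=(10,2) right/bottom  bias=-1
  edge (12, 2)→(20, 18): d=(8,16) right/bottom  bias=-1
    (1,0)@(3, 1): e=[0,8,136] → #  [on edge]
    (2,0)@(5, 1): e=[36,4,104] → #
    (3,0)@(7, 1): e=[72,0,72] → ·  [on edge]
    (1,1)@(3, 3): e=[-36,28,152] → ·
    (2,1)@(5, 3): e=[0,24,120] → #  [on edge]
    (3,1)@(7, 3): e=[36,20,88] → #
    (4,1)@(9, 3): e=[72,16,56] → #
    (5,1)@(11, 3): e=[108,12,24] → #
    (6,1)@(13, 3): e=[144,8,-8] → ·
    (8,1)@(17, 3): e=[216,0,-72] → ·  [on edge]
    (2,2)@(5, 5): e=[-36,44,136] → ·
    (3,2)@(7, 5): e=[0,40,104] → #  [on edge]
    (4,3)@(9, 7): e=[0,56,88] → #  [on edge]
    (5,4)@(11, 9): e=[0,72,72] → #  [on edge]
    (6,5)@(13, 11): e=[0,88,56] → #  [on edge]
    (7,6)@(15, 13): e=[0,104,40] → #  [on edge]
    (8,7)@(17, 15): e=[0,120,24] → #  [on edge]
    (9,8)@(19, 17): e=[0,136,8] → #  [on edge]
    (10,9)@(21, 19): e=[0,152,-8] → ·  [on edge]
  covered (22 px):
    · # # · · · · · · · ·
    · · # # # # · · · · ·
    · · · # # # # · · · ·
    · · · · # # # · · · ·
    · · · · · # # # · · ·
    · · · · · · # # · · ·
    · · · · · · · # # · ·
    · · · · · · · · # · ·
    · · · · · · · · · # ·
    · · · · · · · · · · ·
    · · · · · · · · · · ·
    · · · · · · · · · · ·
T3:
  2·area = 156  (B↔C swapped to make it positive)
  edge (20, 12)→(6, 10): d=(-14,-2) top-left  bias=+0
  edge (6, 10)→(14, 0): d=(8,-10) top-left  bias=+0
  edge (14, 0)→(20, 12): d=(6,12) right/bottom  bias=-1
    (6,1)@(13, 3): e=[112,14,30] → #
    (7,1)@(15, 3): e=[116,34,6] → #
    (8,1)@(17, 3): e=[120,54,-18] → ·
    (5,2)@(11, 5): e=[80,10,66] → #
    (8,2)@(17, 5): e=[92,70,-6] → ·
    (4,3)@(9, 7): e=[48,6,102] → #
    (8,3)@(17, 7): e=[64,86,6] → #
    (9,3)@(19, 7): e=[68,106,-18] → ·
    (3,4)@(7, 9): e=[16,2,138] → #
    (9,4)@(19, 9): e=[40,122,-6] → ·
    (3,5)@(7, 11): e=[-12,18,150] → ·
    (4,5)@(9, 11): e=[-8,38,126] → ·
    (6,5)@(13, 11): e=[0,78,78] → #  [on edge]
  covered (20 px):
    · · · · · · · · · · ·
    · · · · · · # # · · ·
    · · · · · # # # · · ·
    · · · · # # # # # · ·
    · · · # # # # # # · ·
    · · · · · · # # # # ·
    · · · · · · · · · · ·
    · · · · · · · · · · ·
    · · · · · · · · · · ·
    · · · · · · · · · · ·
    · · · · · · · · · · ·
    · · · · · · · · · · ·

Z-buffer (winner per pixel, '.' = empty):
  . 2 2 . . . . . . . .
  . . 2 2 2 2 3 3 . . .
  . . . 2 2 3 3 3 . . .
  . . 0 . 3 3 3 3 3 . .
  . . 0 3 3 3 3 3 3 . .
  . . 0 . . . 3 3 3 3 .
  . . 0 . 1 1 . 2 2 . .
  . . 0 1 1 1 . . 2 . .
  . . 0 . 1 1 1 . . 2 .
  . . . . . 1 1 . . . .
  . . . . . . 1 . . . .
  . . . . . . . 1 . . .

Result: -1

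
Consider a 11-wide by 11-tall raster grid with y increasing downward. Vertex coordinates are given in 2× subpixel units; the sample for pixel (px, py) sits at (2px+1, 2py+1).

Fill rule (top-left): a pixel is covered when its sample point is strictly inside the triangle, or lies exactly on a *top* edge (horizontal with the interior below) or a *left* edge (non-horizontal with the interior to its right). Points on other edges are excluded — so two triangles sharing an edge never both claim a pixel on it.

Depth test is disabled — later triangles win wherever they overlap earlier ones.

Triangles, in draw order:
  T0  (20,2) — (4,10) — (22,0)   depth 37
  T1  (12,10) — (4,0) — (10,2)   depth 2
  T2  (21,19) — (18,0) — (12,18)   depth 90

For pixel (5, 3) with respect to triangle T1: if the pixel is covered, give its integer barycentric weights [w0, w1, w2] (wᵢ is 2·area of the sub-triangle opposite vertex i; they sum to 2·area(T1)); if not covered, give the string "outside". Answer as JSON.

T0:
  2·area = 16
  edge (20, 2)→(4, 10): d=(-16,8) right/bottom  bias=-1
  edge (4, 10)→(22, 0): d=(18,-10) top-left  bias=+0
  edge (22, 0)→(20, 2): d=(-2,2) right/bottom  bias=-1
    (10,0)@(21, 1): e=[8,8,0] → ·  [on edge]
    (8,1)@(17, 3): e=[8,4,4] → #
    (9,1)@(19, 3): e=[-8,24,0] → ·  [on edge]
    (6,2)@(13, 5): e=[8,0,8] → #  [on edge]
    (7,2)@(15, 5): e=[-8,20,4] → ·
    (8,2)@(17, 5): e=[-24,40,0] → ·  [on edge]
    (6,3)@(13, 7): e=[-24,36,4] → ·
    (7,3)@(15, 7): e=[-40,56,0] → ·  [on edge]
    (6,4)@(13, 9): e=[-56,72,0] → ·  [on edge]
    (5,5)@(11, 11): e=[-72,88,0] → ·  [on edge]
    (4,6)@(9, 13): e=[-88,104,0] → ·  [on edge]
    (3,7)@(7, 15): e=[-104,120,0] → ·  [on edge]
    (2,8)@(5, 17): e=[-120,136,0] → ·  [on edge]
    (1,9)@(3, 19): e=[-136,152,0] → ·  [on edge]
    (0,10)@(1, 21): e=[-152,168,0] → ·  [on edge]
  covered (2 px):
    · · · · · · · · · · ·
    · · · · · · · · # · ·
    · · · · · · # · · · ·
    · · · · · · · · · · ·
    · · · · · · · · · · ·
    · · · · · · · · · · ·
    · · · · · · · · · · ·
    · · · · · · · · · · ·
    · · · · · · · · · · ·
    · · · · · · · · · · ·
    · · · · · · · · · · ·
T1:
  2·area = 44
  edge (12, 10)→(4, 0): d=(-8,-10) top-left  bias=+0
  edge (4, 0)→(10, 2): d=(6,2) right/bottom  bias=-1
  edge (10, 2)→(12, 10): d=(2,8) right/bottom  bias=-1
    (2,0)@(5, 1): e=[2,4,38] → #
    (3,0)@(7, 1): e=[22,0,22] → ·  [on edge]
    (2,1)@(5, 3): e=[-14,16,42] → ·
    (3,1)@(7, 3): e=[6,12,26] → #
    (4,1)@(9, 3): e=[26,8,10] → #
    (5,1)@(11, 3): e=[46,4,-6] → ·
    (6,1)@(13, 3): e=[66,0,-22] → ·  [on edge]
    (3,2)@(7, 5): e=[-10,24,30] → ·
    (4,2)@(9, 5): e=[10,20,14] → #
    (5,2)@(11, 5): e=[30,16,-2] → ·
    (9,2)@(19, 5): e=[110,0,-66] → ·  [on edge]
    (4,3)@(9, 7): e=[-6,32,18] → ·
  covered (5 px):
    · · # · · · · · · · ·
    · · · # # · · · · · ·
    · · · · # · · · · · ·
    · · · · · # · · · · ·
    · · · · · · · · · · ·
    · · · · · · · · · · ·
    · · · · · · · · · · ·
    · · · · · · · · · · ·
    · · · · · · · · · · ·
    · · · · · · · · · · ·
    · · · · · · · · · · ·
T2:
  2·area = 168  (B↔C swapped to make it positive)
  edge (21, 19)→(12, 18): d=(-9,-1) top-left  bias=+0
  edge (12, 18)→(18, 0): d=(6,-18) top-left  bias=+0
  edge (18, 0)→(21, 19): d=(3,19) right/bottom  bias=-1
    (8,1)@(17, 3): e=[140,0,28] → #  [on edge]
    (9,1)@(19, 3): e=[142,36,-10] → ·
    (8,2)@(17, 5): e=[122,12,34] → #
    (9,2)@(19, 5): e=[124,48,-4] → ·
    (8,3)@(17, 7): e=[104,24,40] → #
    (9,3)@(19, 7): e=[106,60,2] → #
    (10,3)@(21, 7): e=[108,96,-36] → ·
    (7,4)@(15, 9): e=[84,0,84] → #  [on edge]
    (10,4)@(21, 9): e=[90,108,-30] → ·
    (7,5)@(15, 11): e=[66,12,90] → #
    (10,5)@(21, 11): e=[72,120,-24] → ·
    (7,6)@(15, 13): e=[48,24,96] → #
    (6,7)@(13, 15): e=[28,0,140] → #  [on edge]
    (1,8)@(3, 17): e=[0,-168,336] → ·  [on edge]
    (10,9)@(21, 19): e=[0,168,0] → ·  [on edge]
    (5,10)@(11, 21): e=[-28,0,196] → ·  [on edge]
  covered (21 px):
    · · · · · · · · · · ·
    · · · · · · · · # · ·
    · · · · · · · · # · ·
    · · · · · · · · # # ·
    · · · · · · · # # # ·
    · · · · · · · # # # ·
    · · · · · · · # # # ·
    · · · · · · # # # # ·
    · · · · · · # # # # ·
    · · · · · · · · · · ·
    · · · · · · · · · · ·

Final: [28,2,14]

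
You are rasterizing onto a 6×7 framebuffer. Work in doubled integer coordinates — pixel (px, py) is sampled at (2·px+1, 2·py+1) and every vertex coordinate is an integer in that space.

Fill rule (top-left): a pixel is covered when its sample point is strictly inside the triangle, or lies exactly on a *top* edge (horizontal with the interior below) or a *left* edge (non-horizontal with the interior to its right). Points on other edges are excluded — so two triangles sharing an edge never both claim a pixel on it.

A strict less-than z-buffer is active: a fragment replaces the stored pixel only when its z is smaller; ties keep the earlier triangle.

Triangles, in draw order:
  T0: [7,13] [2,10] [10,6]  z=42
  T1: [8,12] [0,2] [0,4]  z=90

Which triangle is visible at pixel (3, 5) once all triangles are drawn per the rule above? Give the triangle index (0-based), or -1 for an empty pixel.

T0:
  2·area = 44
  edge (7, 13)→(2, 10): d=(-5,-3) top-left  bias=+0
  edge (2, 10)→(10, 6): d=(8,-4) top-left  bias=+0
  edge (10, 6)→(7, 13): d=(-3,7) right/bottom  bias=-1
    (4,3)@(9, 7): e=[36,4,4] → #
    (5,3)@(11, 7): e=[42,12,-10] → ·
    (2,4)@(5, 9): e=[14,4,26] → #
    (3,4)@(7, 9): e=[20,12,12] → #
    (4,4)@(9, 9): e=[26,20,-2] → ·
    (2,5)@(5, 11): e=[4,20,20] → #
    (4,5)@(9, 11): e=[16,36,-8] → ·
    (2,6)@(5, 13): e=[-6,36,14] → ·
    (3,6)@(7, 13): e=[0,44,0] → ·  [on edge]
  covered (5 px):
    · · · · · ·
    · · · · · ·
    · · · · · ·
    · · · · # ·
    · · # # · ·
    · · # # · ·
    · · · · · ·
T1:
  2·area = 16  (B↔C swapped to make it positive)
  edge (8, 12)→(0, 4): d=(-8,-8) top-left  bias=+0
  edge (0, 4)→(0, 2): d=(0,-2) top-left  bias=+0
  edge (0, 2)→(8, 12): d=(8,10) right/bottom  bias=-1
    (0,2)@(1, 5): e=[0,2,14] → #  [on edge]
    (1,2)@(3, 5): e=[16,6,-6] → ·
    (0,3)@(1, 7): e=[-16,2,30] → ·
    (1,3)@(3, 7): e=[0,6,10] → #  [on edge]
    (2,3)@(5, 7): e=[16,10,-10] → ·
    (1,4)@(3, 9): e=[-16,6,26] → ·
    (2,4)@(5, 9): e=[0,10,6] → #  [on edge]
    (3,4)@(7, 9): e=[16,14,-14] → ·
    (2,5)@(5, 11): e=[-16,10,22] → ·
    (3,5)@(7, 11): e=[0,14,2] → #  [on edge]
    (4,5)@(9, 11): e=[16,18,-18] → ·
    (3,6)@(7, 13): e=[-16,14,18] → ·
    (4,6)@(9, 13): e=[0,18,-2] → ·  [on edge]
  covered (4 px):
    · · · · · ·
    · · · · · ·
    # · · · · ·
    · # · · · ·
    · · # · · ·
    · · · # · ·
    · · · · · ·

Z-buffer (winner per pixel, '.' = empty):
  . . . . . .
  . . . . . .
  1 . . . . .
  . 1 . . 0 .
  . . 0 0 . .
  . . 0 0 . .
  . . . . . .

Result: 0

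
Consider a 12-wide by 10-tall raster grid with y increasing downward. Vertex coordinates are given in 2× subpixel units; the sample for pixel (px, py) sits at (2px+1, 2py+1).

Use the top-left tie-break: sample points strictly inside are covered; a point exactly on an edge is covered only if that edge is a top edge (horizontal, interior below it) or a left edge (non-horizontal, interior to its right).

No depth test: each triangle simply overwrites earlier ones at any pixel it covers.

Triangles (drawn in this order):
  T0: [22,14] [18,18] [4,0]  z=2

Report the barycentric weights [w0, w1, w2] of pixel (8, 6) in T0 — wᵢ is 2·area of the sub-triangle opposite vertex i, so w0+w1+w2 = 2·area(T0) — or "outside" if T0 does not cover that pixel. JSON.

T0:
  2·area = 128
  edge (22, 14)→(18, 18): d=(-4,4) right/bottom  bias=-1
  edge (18, 18)→(4, 0): d=(-14,-18) top-left  bias=+0
  edge (4, 0)→(22, 14): d=(18,14) right/bottom  bias=-1
    (2,0)@(5, 1): e=[120,4,4] → █
    (3,0)@(7, 1): e=[112,40,-24] → ·
    (2,1)@(5, 3): e=[112,-24,40] → ·
    (3,1)@(7, 3): e=[104,12,12] → █
    (4,1)@(9, 3): e=[96,48,-16] → ·
    (3,2)@(7, 5): e=[96,-16,48] → ·
    (4,2)@(9, 5): e=[88,20,20] → █
    (5,2)@(11, 5): e=[80,56,-8] → ·
    (4,3)@(9, 7): e=[80,-8,56] → ·
    (5,3)@(11, 7): e=[72,28,28] → █
    (6,3)@(13, 7): e=[64,64,0] → ·  [on edge]
    (5,4)@(11, 9): e=[64,0,64] → █  [on edge]
    (11,6)@(23, 13): e=[0,160,-32] → ·  [on edge]
    (10,7)@(21, 15): e=[0,96,32] → ·  [on edge]
    (9,8)@(19, 17): e=[0,32,96] → ·  [on edge]
    (8,9)@(17, 19): e=[0,-32,160] → ·  [on edge]
  covered (15 px):
    · · █ · · · · · · · · ·
    · · · █ · · · · · · · ·
    · · · · █ · · · · · · ·
    · · · · · █ · · · · · ·
    · · · · · █ █ █ · · · ·
    · · · · · · █ █ █ · · ·
    · · · · · · · █ █ █ · ·
    · · · · · · · · █ █ · ·
    · · · · · · · · · · · ·
    · · · · · · · · · · · ·

Final: [52,52,24]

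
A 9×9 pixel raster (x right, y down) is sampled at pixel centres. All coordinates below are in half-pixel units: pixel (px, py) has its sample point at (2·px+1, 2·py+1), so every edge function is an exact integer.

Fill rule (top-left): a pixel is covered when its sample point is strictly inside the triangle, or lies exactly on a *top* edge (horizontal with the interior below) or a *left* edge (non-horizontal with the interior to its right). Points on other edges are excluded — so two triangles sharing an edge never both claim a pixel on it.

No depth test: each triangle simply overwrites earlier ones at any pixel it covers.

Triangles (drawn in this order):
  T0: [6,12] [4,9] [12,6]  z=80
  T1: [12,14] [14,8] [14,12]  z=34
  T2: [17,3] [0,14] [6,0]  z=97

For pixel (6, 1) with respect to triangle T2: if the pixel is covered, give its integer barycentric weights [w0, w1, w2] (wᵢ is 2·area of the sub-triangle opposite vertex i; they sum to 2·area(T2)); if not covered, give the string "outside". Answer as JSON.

T0:
  2·area = 30
  edge (6, 12)→(4, 9): d=(-2,-3) top-left  bias=+0
  edge (4, 9)→(12, 6): d=(8,-3) top-left  bias=+0
  edge (12, 6)→(6, 12): d=(-6,6) right/bottom  bias=-1
    (8,0)@(17, 1): e=[55,-25,0] → .  [on edge]
    (7,1)@(15, 3): e=[45,-15,0] → .  [on edge]
    (6,2)@(13, 5): e=[35,-5,0] → .  [on edge]
    (5,3)@(11, 7): e=[25,5,0] → .  [on edge]
    (2,4)@(5, 9): e=[3,3,24] → X
    (3,4)@(7, 9): e=[9,9,12] → X
    (4,4)@(9, 9): e=[15,15,0] → .  [on edge]
    (2,5)@(5, 11): e=[-1,19,12] → .
    (3,5)@(7, 11): e=[5,25,0] → .  [on edge]
    (2,6)@(5, 13): e=[-5,35,0] → .  [on edge]
    (1,7)@(3, 15): e=[-15,45,0] → .  [on edge]
    (0,8)@(1, 17): e=[-25,55,0] → .  [on edge]
  covered (2 px):
    . . . . . . . . .
    . . . . . . . . .
    . . . . . . . . .
    . . . . . . . . .
    . . X X . . . . .
    . . . . . . . . .
    . . . . . . . . .
    . . . . . . . . .
    . . . . . . . . .
T1:
  2·area = 8
  edge (12, 14)→(14, 8): d=(2,-6) top-left  bias=+0
  edge (14, 8)→(14, 12): d=(0,4) right/bottom  bias=-1
  edge (14, 12)→(12, 14): d=(-2,2) right/bottom  bias=-1
    (7,2)@(15, 5): e=[0,-4,12] → .  [on edge]
    (8,4)@(17, 9): e=[20,-12,0] → .  [on edge]
    (6,5)@(13, 11): e=[0,4,4] → X  [on edge]
    (7,5)@(15, 11): e=[12,-4,0] → .  [on edge]
    (6,6)@(13, 13): e=[4,4,0] → .  [on edge]
    (5,7)@(11, 15): e=[-4,12,0] → .  [on edge]
    (4,8)@(9, 17): e=[-12,20,0] → .  [on edge]
    (5,8)@(11, 17): e=[0,12,-4] → .  [on edge]
  covered (1 px):
    . . . . . . . . .
    . . . . . . . . .
    . . . . . . . . .
    . . . . . . . . .
    . . . . . . . . .
    . . . . . . X . .
    . . . . . . . . .
    . . . . . . . . .
    . . . . . . . . .
T2:
  2·area = 172
  edge (17, 3)→(0, 14): d=(-17,11) right/bottom  bias=-1
  edge (0, 14)→(6, 0): d=(6,-14) top-left  bias=+0
  edge (6, 0)→(17, 3): d=(11,3) right/bottom  bias=-1
    (3,0)@(7, 1): e=[144,20,8] → X
    (4,0)@(9, 1): e=[122,48,2] → X
    (5,0)@(11, 1): e=[100,76,-4] → .
    (2,1)@(5, 3): e=[132,4,36] → X
    (5,1)@(11, 3): e=[66,88,18] → X
    (6,1)@(13, 3): e=[44,116,12] → X
    (7,1)@(15, 3): e=[22,144,6] → X
    (8,1)@(17, 3): e=[0,172,0] → .  [on edge]
    (2,2)@(5, 5): e=[98,16,58] → X
    (7,2)@(15, 5): e=[-12,156,28] → .
    (1,3)@(3, 7): e=[86,0,86] → X  [on edge]
    (5,3)@(11, 7): e=[-2,112,62] → .
  covered (22 px):
    . . . X X . . . .
    . . X X X X X X .
    . . X X X X X . .
    . X X X X . . . .
    . X X X . . . . .
    . X . . . . . . .
    X . . . . . . . .
    . . . . . . . . .
    . . . . . . . . .

Result: [116,12,44]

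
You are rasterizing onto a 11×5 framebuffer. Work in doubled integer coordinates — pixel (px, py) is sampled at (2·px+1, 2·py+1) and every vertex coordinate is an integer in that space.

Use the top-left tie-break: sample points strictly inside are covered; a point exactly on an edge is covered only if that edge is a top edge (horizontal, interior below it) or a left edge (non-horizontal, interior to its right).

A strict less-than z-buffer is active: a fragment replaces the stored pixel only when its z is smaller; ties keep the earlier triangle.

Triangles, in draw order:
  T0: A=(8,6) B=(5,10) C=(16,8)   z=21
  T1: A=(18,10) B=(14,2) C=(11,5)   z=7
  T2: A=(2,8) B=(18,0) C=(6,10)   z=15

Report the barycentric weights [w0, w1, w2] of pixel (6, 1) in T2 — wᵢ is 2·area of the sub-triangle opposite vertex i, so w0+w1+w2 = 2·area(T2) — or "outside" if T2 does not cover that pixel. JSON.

T0:
  2·area = 38  (B↔C swapped to make it positive)
  edge (8, 6)→(16, 8): d=(8,2) right/bottom  bias=-1
  edge (16, 8)→(5, 10): d=(-11,2) right/bottom  bias=-1
  edge (5, 10)→(8, 6): d=(3,-4) top-left  bias=+0
    (4,3)@(9, 7): e=[6,25,7] → X
    (5,3)@(11, 7): e=[2,21,15] → X
    (6,3)@(13, 7): e=[-2,17,23] → .
    (3,4)@(7, 9): e=[26,7,5] → X
    (5,4)@(11, 9): e=[18,-1,21] → .
  covered (4 px):
    . . . . . . . . . . .
    . . . . . . . . . . .
    . . . . . . . . . . .
    . . . . X X . . . . .
    . . . X X . . . . . .
T1:
  2·area = 36  (B↔C swapped to make it positive)
  edge (18, 10)→(11, 5): d=(-7,-5) top-left  bias=+0
  edge (11, 5)→(14, 2): d=(3,-3) top-left  bias=+0
  edge (14, 2)→(18, 10): d=(4,8) right/bottom  bias=-1
    (7,0)@(15, 1): e=[48,0,-12] → .  [on edge]
    (6,1)@(13, 3): e=[24,0,12] → X  [on edge]
    (7,1)@(15, 3): e=[34,6,-4] → .
    (5,2)@(11, 5): e=[0,0,36] → X  [on edge]
    (7,2)@(15, 5): e=[20,12,4] → X
    (8,2)@(17, 5): e=[30,18,-12] → .
    (4,3)@(9, 7): e=[-24,0,60] → .  [on edge]
    (5,3)@(11, 7): e=[-14,6,44] → .
    (6,3)@(13, 7): e=[-4,12,28] → .
    (7,3)@(15, 7): e=[6,18,12] → X
    (8,3)@(17, 7): e=[16,24,-4] → .
    (3,4)@(7, 9): e=[-48,0,84] → .  [on edge]
  covered (6 px):
    . . . . . . . . . . .
    . . . . . . X . . . .
    . . . . . X X X . . .
    . . . . . . . X . . .
    . . . . . . . . X . .
T2:
  2·area = 64
  edge (2, 8)→(18, 0): d=(16,-8) top-left  bias=+0
  edge (18, 0)→(6, 10): d=(-12,10) right/bottom  bias=-1
  edge (6, 10)→(2, 8): d=(-4,-2) top-left  bias=+0
    (6,1)@(13, 3): e=[8,14,42] → X
    (7,1)@(15, 3): e=[24,-6,46] → .
    (4,2)@(9, 5): e=[8,30,26] → X
    (5,2)@(11, 5): e=[24,10,30] → X
    (6,2)@(13, 5): e=[40,-10,34] → .
    (2,3)@(5, 7): e=[8,46,10] → X
    (3,3)@(7, 7): e=[24,26,14] → X
    (5,3)@(11, 7): e=[56,-14,22] → .
    (2,4)@(5, 9): e=[40,22,2] → X
    (4,4)@(9, 9): e=[72,-18,10] → .
  covered (8 px):
    . . . . . . . . . . .
    . . . . . . X . . . .
    . . . . X X . . . . .
    . . X X X . . . . . .
    . . X X . . . . . . .

Answer: [14,42,8]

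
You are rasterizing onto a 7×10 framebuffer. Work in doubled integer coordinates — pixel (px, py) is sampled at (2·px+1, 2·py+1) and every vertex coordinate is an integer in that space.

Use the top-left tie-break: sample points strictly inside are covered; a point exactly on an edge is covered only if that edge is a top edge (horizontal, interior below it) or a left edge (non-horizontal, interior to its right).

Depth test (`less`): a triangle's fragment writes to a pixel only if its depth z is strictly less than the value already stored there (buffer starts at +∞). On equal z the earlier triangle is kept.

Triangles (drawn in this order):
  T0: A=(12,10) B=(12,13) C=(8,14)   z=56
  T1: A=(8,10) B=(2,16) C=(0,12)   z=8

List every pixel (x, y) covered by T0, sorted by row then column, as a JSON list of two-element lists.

T0:
  2·area = 12
  edge (12, 10)→(12, 13): d=(0,3) right/bottom  bias=-1
  edge (12, 13)→(8, 14): d=(-4,1) right/bottom  bias=-1
  edge (8, 14)→(12, 10): d=(4,-4) top-left  bias=+0
    (6,4)@(13, 9): e=[-3,15,0] → .  [on edge]
    (5,5)@(11, 11): e=[3,9,0] → X  [on edge]
    (6,5)@(13, 11): e=[-3,7,8] → .
    (4,6)@(9, 13): e=[9,3,0] → X  [on edge]
    (6,6)@(13, 13): e=[-3,-1,16] → .
    (3,7)@(7, 15): e=[15,-3,0] → .  [on edge]
    (4,7)@(9, 15): e=[9,-5,8] → .
    (5,7)@(11, 15): e=[3,-7,16] → .
    (2,8)@(5, 17): e=[21,-9,0] → .  [on edge]
    (1,9)@(3, 19): e=[27,-15,0] → .  [on edge]
  covered (3 px):
    . . . . . . .
    . . . . . . .
    . . . . . . .
    . . . . . . .
    . . . . . . .
    . . . . . X .
    . . . . X X .
    . . . . . . .
    . . . . . . .
    . . . . . . .
T1:
  2·area = 36
  edge (8, 10)→(2, 16): d=(-6,6) right/bottom  bias=-1
  edge (2, 16)→(0, 12): d=(-2,-4) top-left  bias=+0
  edge (0, 12)→(8, 10): d=(8,-2) top-left  bias=+0
    (6,2)@(13, 5): e=[0,66,-30] → .  [on edge]
    (5,3)@(11, 7): e=[0,54,-18] → .  [on edge]
    (4,4)@(9, 9): e=[0,42,-6] → .  [on edge]
    (2,5)@(5, 11): e=[12,22,2] → X
    (3,5)@(7, 11): e=[0,30,6] → .  [on edge]
    (0,6)@(1, 13): e=[24,2,10] → X
    (1,6)@(3, 13): e=[12,10,14] → X
    (2,6)@(5, 13): e=[0,18,18] → .  [on edge]
    (0,7)@(1, 15): e=[12,-2,26] → .
    (1,7)@(3, 15): e=[0,6,30] → .  [on edge]
    (0,8)@(1, 17): e=[0,-6,42] → .  [on edge]
  covered (3 px):
    . . . . . . .
    . . . . . . .
    . . . . . . .
    . . . . . . .
    . . . . . . .
    . . X . . . .
    X X . . . . .
    . . . . . . .
    . . . . . . .
    . . . . . . .

Final: [[5,5],[4,6],[5,6]]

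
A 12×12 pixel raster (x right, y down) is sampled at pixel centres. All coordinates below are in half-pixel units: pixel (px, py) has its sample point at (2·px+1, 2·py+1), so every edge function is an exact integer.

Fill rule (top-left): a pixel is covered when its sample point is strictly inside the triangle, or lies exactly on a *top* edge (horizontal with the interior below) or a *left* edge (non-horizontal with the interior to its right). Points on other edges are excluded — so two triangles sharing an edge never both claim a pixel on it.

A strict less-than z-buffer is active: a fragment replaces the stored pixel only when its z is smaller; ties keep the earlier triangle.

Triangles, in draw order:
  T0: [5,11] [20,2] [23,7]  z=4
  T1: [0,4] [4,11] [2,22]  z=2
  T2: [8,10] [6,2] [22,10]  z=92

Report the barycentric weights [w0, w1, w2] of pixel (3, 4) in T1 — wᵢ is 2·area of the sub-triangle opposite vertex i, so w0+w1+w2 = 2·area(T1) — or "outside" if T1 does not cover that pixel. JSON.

T0:
  2·area = 102
  edge (5, 11)→(20, 2): d=(15,-9) top-left  bias=+0
  edge (20, 2)→(23, 7): d=(3,5) right/bottom  bias=-1
  edge (23, 7)→(5, 11): d=(-18,4) right/bottom  bias=-1
    (9,1)@(19, 3): e=[6,8,88] → X
    (10,1)@(21, 3): e=[24,-2,80] → .
    (7,2)@(15, 5): e=[0,34,68] → X  [on edge]
    (8,2)@(17, 5): e=[18,24,60] → X
    (10,2)@(21, 5): e=[54,4,44] → X
    (11,2)@(23, 5): e=[72,-6,36] → .
    (6,3)@(13, 7): e=[12,50,40] → X
    (11,3)@(23, 7): e=[102,0,0] → .  [on edge]
    (4,4)@(9, 9): e=[6,76,20] → X
    (5,4)@(11, 9): e=[24,66,12] → X
    (7,4)@(15, 9): e=[60,46,-4] → .
    (8,4)@(17, 9): e=[78,36,-12] → .
    (2,5)@(5, 11): e=[0,102,0] → .  [on edge]
  covered (13 px):
    . . . . . . . . . . . .
    . . . . . . . . . X . .
    . . . . . . . X X X X .
    . . . . . . X X X X X .
    . . . . X X X . . . . .
    . . . . . . . . . . . .
    . . . . . . . . . . . .
    . . . . . . . . . . . .
    . . . . . . . . . . . .
    . . . . . . . . . . . .
    . . . . . . . . . . . .
    . . . . . . . . . . . .
T1:
  2·area = 58
  edge (0, 4)→(4, 11): d=(4,7) right/bottom  bias=-1
  edge (4, 11)→(2, 22): d=(-2,11) right/bottom  bias=-1
  edge (2, 22)→(0, 4): d=(-2,-18) top-left  bias=+0
    (0,3)@(1, 7): e=[5,41,12] → X
    (1,3)@(3, 7): e=[-9,19,48] → .
    (0,4)@(1, 9): e=[13,37,8] → X
    (1,4)@(3, 9): e=[-1,15,44] → .
    (0,5)@(1, 11): e=[21,33,4] → X
    (1,5)@(3, 11): e=[7,11,40] → X
    (2,5)@(5, 11): e=[-7,-11,76] → .
    (0,6)@(1, 13): e=[29,29,0] → X  [on edge]
    (2,6)@(5, 13): e=[1,-15,72] → .
    (0,7)@(1, 15): e=[37,25,-4] → .
    (1,7)@(3, 15): e=[23,3,32] → X
    (2,7)@(5, 15): e=[9,-19,68] → .
  covered (7 px):
    . . . . . . . . . . . .
    . . . . . . . . . . . .
    . . . . . . . . . . . .
    X . . . . . . . . . . .
    X . . . . . . . . . . .
    X X . . . . . . . . . .
    X X . . . . . . . . . .
    . X . . . . . . . . . .
    . . . . . . . . . . . .
    . . . . . . . . . . . .
    . . . . . . . . . . . .
    . . . . . . . . . . . .
T2:
  2·area = 112
  edge (8, 10)→(6, 2): d=(-2,-8) top-left  bias=+0
  edge (6, 2)→(22, 10): d=(16,8) right/bottom  bias=-1
  edge (22, 10)→(8, 10): d=(-14,0) right/bottom  bias=-1
    (3,1)@(7, 3): e=[6,8,98] → X
    (4,1)@(9, 3): e=[22,-8,98] → .
    (3,2)@(7, 5): e=[2,40,70] → X
    (4,2)@(9, 5): e=[18,24,70] → X
    (5,2)@(11, 5): e=[34,8,70] → X
    (6,2)@(13, 5): e=[50,-8,70] → .
    (3,3)@(7, 7): e=[-2,72,42] → .
    (4,3)@(9, 7): e=[14,56,42] → X
    (6,3)@(13, 7): e=[46,24,42] → X
    (7,3)@(15, 7): e=[62,8,42] → X
    (8,3)@(17, 7): e=[78,-8,42] → .
    (4,4)@(9, 9): e=[10,88,14] → X
  covered (14 px):
    . . . . . . . . . . . .
    . . . X . . . . . . . .
    . . . X X X . . . . . .
    . . . . X X X X . . . .
    . . . . X X X X X X . .
    . . . . . . . . . . . .
    . . . . . . . . . . . .
    . . . . . . . . . . . .
    . . . . . . . . . . . .
    . . . . . . . . . . . .
    . . . . . . . . . . . .
    . . . . . . . . . . . .

Result: "outside"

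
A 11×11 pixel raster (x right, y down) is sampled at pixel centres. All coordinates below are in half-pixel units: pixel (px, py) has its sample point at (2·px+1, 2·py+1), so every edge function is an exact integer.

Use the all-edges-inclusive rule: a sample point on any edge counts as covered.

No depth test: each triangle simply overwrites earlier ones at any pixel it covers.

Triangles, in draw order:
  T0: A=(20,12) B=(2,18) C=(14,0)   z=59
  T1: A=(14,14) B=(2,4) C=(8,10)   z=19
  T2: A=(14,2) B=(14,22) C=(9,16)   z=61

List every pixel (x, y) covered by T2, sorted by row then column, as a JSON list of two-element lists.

T0:
  2·area = 252
  edge (20, 12)→(2, 18): d=(-18,6) inclusive
  edge (2, 18)→(14, 0): d=(12,-18) inclusive
  edge (14, 0)→(20, 12): d=(6,12) inclusive
    (6,1)@(13, 3): e=[204,18,30] → #
    (7,1)@(15, 3): e=[192,54,6] → #
    (8,1)@(17, 3): e=[180,90,-18] → ·
    (5,2)@(11, 5): e=[180,6,66] → #
    (8,2)@(17, 5): e=[144,114,-6] → ·
    (5,3)@(11, 7): e=[144,30,78] → #
    (8,3)@(17, 7): e=[108,138,6] → #
    (9,3)@(19, 7): e=[96,174,-18] → ·
    (4,4)@(9, 9): e=[120,18,114] → #
    (9,4)@(19, 9): e=[60,198,-6] → ·
    (3,5)@(7, 11): e=[96,6,150] → #
    (9,5)@(19, 11): e=[24,222,6] → #
    (8,6)@(17, 13): e=[0,210,42] → #  [on edge]
    (5,7)@(11, 15): e=[0,126,126] → #  [on edge]
    (2,8)@(5, 17): e=[0,42,210] → #  [on edge]
  covered (33 px):
    · · · · · · · · · · ·
    · · · · · · # # · · ·
    · · · · · # # # · · ·
    · · · · · # # # # · ·
    · · · · # # # # # · ·
    · · · # # # # # # # ·
    · · · # # # # # # · ·
    · · # # # # · · · · ·
    · # # · · · · · · · ·
    · · · · · · · · · · ·
    · · · · · · · · · · ·
T1:
  2·area = 12  (B↔C swapped to make it positive)
  edge (14, 14)→(8, 10): d=(-6,-4) inclusive
  edge (8, 10)→(2, 4): d=(-6,-6) inclusive
  edge (2, 4)→(14, 14): d=(12,10) inclusive
    (0,1)@(1, 3): e=[14,0,-2] → ·  [on edge]
    (1,2)@(3, 5): e=[10,0,2] → #  [on edge]
    (2,2)@(5, 5): e=[18,12,-18] → ·
    (1,3)@(3, 7): e=[-2,-12,26] → ·
    (2,3)@(5, 7): e=[6,0,6] → #  [on edge]
    (3,3)@(7, 7): e=[14,12,-14] → ·
    (2,4)@(5, 9): e=[-6,-12,30] → ·
    (3,4)@(7, 9): e=[2,0,10] → #  [on edge]
    (4,4)@(9, 9): e=[10,12,-10] → ·
    (3,5)@(7, 11): e=[-10,-12,34] → ·
    (4,5)@(9, 11): e=[-2,0,14] → ·  [on edge]
    (5,6)@(11, 13): e=[-6,0,18] → ·  [on edge]
    (6,7)@(13, 15): e=[-10,0,22] → ·  [on edge]
    (7,8)@(15, 17): e=[-14,0,26] → ·  [on edge]
    (8,9)@(17, 19): e=[-18,0,30] → ·  [on edge]
    (9,10)@(19, 21): e=[-22,0,34] → ·  [on edge]
  covered (3 px):
    · · · · · · · · · · ·
    · · · · · · · · · · ·
    · # · · · · · · · · ·
    · · # · · · · · · · ·
    · · · # · · · · · · ·
    · · · · · · · · · · ·
    · · · · · · · · · · ·
    · · · · · · · · · · ·
    · · · · · · · · · · ·
    · · · · · · · · · · ·
    · · · · · · · · · · ·
T2:
  2·area = 100
  edge (14, 2)→(14, 22): d=(0,20) inclusive
  edge (14, 22)→(9, 16): d=(-5,-6) inclusive
  edge (9, 16)→(14, 2): d=(5,-14) inclusive
    (6,2)@(13, 5): e=[20,79,1] → #
    (7,2)@(15, 5): e=[-20,91,29] → ·
    (6,3)@(13, 7): e=[20,69,11] → #
    (7,3)@(15, 7): e=[-20,81,39] → ·
    (6,4)@(13, 9): e=[20,59,21] → #
    (7,4)@(15, 9): e=[-20,71,49] → ·
    (5,5)@(11, 11): e=[60,37,3] → #
    (7,5)@(15, 11): e=[-20,61,59] → ·
    (5,6)@(11, 13): e=[60,27,13] → #
    (7,6)@(15, 13): e=[-20,51,69] → ·
    (5,7)@(11, 15): e=[60,17,23] → #
    (7,7)@(15, 15): e=[-20,41,79] → ·
  covered (12 px):
    · · · · · · · · · · ·
    · · · · · · · · · · ·
    · · · · · · # · · · ·
    · · · · · · # · · · ·
    · · · · · · # · · · ·
    · · · · · # # · · · ·
    · · · · · # # · · · ·
    · · · · · # # · · · ·
    · · · · · # # · · · ·
    · · · · · · # · · · ·
    · · · · · · · · · · ·

Final: [[6,2],[6,3],[6,4],[5,5],[6,5],[5,6],[6,6],[5,7],[6,7],[5,8],[6,8],[6,9]]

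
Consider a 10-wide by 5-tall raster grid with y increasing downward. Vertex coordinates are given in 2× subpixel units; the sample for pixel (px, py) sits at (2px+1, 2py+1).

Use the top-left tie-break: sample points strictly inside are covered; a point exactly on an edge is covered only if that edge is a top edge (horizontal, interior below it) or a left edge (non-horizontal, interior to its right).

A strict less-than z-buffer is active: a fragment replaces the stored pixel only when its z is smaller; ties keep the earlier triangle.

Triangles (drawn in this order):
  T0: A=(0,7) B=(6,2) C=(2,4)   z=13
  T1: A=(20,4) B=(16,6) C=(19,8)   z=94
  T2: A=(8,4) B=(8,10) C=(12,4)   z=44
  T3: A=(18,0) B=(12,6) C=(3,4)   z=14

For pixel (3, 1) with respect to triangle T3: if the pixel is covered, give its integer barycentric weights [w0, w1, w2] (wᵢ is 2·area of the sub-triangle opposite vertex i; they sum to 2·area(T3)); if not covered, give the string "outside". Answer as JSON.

T0:
  2·area = 8  (B↔C swapped to make it positive)
  edge (0, 7)→(2, 4): d=(2,-3) top-left  bias=+0
  edge (2, 4)→(6, 2): d=(4,-2) top-left  bias=+0
  edge (6, 2)→(0, 7): d=(-6,5) right/bottom  bias=-1
  covered (0 px):
    · · · · · · · · · ·
    · · · · · · · · · ·
    · · · · · · · · · ·
    · · · · · · · · · ·
    · · · · · · · · · ·
T1:
  2·area = 14  (B↔C swapped to make it positive)
  edge (20, 4)→(19, 8): d=(-1,4) right/bottom  bias=-1
  edge (19, 8)→(16, 6): d=(-3,-2) top-left  bias=+0
  edge (16, 6)→(20, 4): d=(4,-2) top-left  bias=+0
    (9,2)@(19, 5): e=[3,9,2] → #
    (9,3)@(19, 7): e=[1,3,10] → #
    (9,4)@(19, 9): e=[-1,-3,18] → ·
  covered (2 px):
    · · · · · · · · · ·
    · · · · · · · · · ·
    · · · · · · · · · #
    · · · · · · · · · #
    · · · · · · · · · ·
T2:
  2·area = 24  (B↔C swapped to make it positive)
  edge (8, 4)→(12, 4): d=(4,0) top-left  bias=+0
  edge (12, 4)→(8, 10): d=(-4,6) right/bottom  bias=-1
  edge (8, 10)→(8, 4): d=(0,-6) top-left  bias=+0
    (4,2)@(9, 5): e=[4,14,6] → #
    (5,2)@(11, 5): e=[4,2,18] → #
    (6,2)@(13, 5): e=[4,-10,30] → ·
    (4,3)@(9, 7): e=[12,6,6] → #
    (5,3)@(11, 7): e=[12,-6,18] → ·
    (4,4)@(9, 9): e=[20,-2,6] → ·
  covered (3 px):
    · · · · · · · · · ·
    · · · · · · · · · ·
    · · · · # # · · · ·
    · · · · # · · · · ·
    · · · · · · · · · ·
T3:
  2·area = 66
  edge (18, 0)→(12, 6): d=(-6,6) right/bottom  bias=-1
  edge (12, 6)→(3, 4): d=(-9,-2) top-left  bias=+0
  edge (3, 4)→(18, 0): d=(15,-4) top-left  bias=+0
    (7,0)@(15, 1): e=[12,51,3] → #
    (8,0)@(17, 1): e=[0,55,11] → ·  [on edge]
    (3,1)@(7, 3): e=[48,17,1] → #
    (4,1)@(9, 3): e=[36,21,9] → #
    (5,1)@(11, 3): e=[24,25,17] → #
    (6,1)@(13, 3): e=[12,29,25] → #
    (7,1)@(15, 3): e=[0,33,33] → ·  [on edge]
    (3,2)@(7, 5): e=[36,-1,31] → ·
    (4,2)@(9, 5): e=[24,3,39] → #
    (6,2)@(13, 5): e=[0,11,55] → ·  [on edge]
    (4,3)@(9, 7): e=[12,-15,69] → ·
    (5,3)@(11, 7): e=[0,-11,77] → ·  [on edge]
    (4,4)@(9, 9): e=[0,-33,99] → ·  [on edge]
  covered (7 px):
    · · · · · · · # · ·
    · · · # # # # · · ·
    · · · · # # · · · ·
    · · · · · · · · · ·
    · · · · · · · · · ·

Result: [17,1,48]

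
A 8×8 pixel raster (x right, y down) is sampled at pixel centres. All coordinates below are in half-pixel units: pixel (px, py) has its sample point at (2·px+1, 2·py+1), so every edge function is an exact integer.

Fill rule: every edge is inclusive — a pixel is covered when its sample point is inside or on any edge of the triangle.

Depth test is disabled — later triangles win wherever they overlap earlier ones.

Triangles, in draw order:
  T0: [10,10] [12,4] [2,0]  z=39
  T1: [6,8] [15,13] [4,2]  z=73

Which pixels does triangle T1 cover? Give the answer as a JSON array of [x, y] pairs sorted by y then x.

T0:
  2·area = 68  (B↔C swapped to make it positive)
  edge (10, 10)→(2, 0): d=(-8,-10) inclusive
  edge (2, 0)→(12, 4): d=(10,4) inclusive
  edge (12, 4)→(10, 10): d=(-2,6) inclusive
    (1,0)@(3, 1): e=[2,6,60] → #
    (2,0)@(5, 1): e=[22,-2,48] → ·
    (6,0)@(13, 1): e=[102,-34,0] → ·  [on edge]
    (1,1)@(3, 3): e=[-14,26,56] → ·
    (2,1)@(5, 3): e=[6,18,44] → #
    (3,1)@(7, 3): e=[26,10,32] → #
    (4,1)@(9, 3): e=[46,2,20] → #
    (5,1)@(11, 3): e=[66,-6,8] → ·
    (2,2)@(5, 5): e=[-10,38,40] → ·
    (3,2)@(7, 5): e=[10,30,28] → #
    (5,2)@(11, 5): e=[50,14,4] → #
    (6,2)@(13, 5): e=[70,6,-8] → ·
    (5,3)@(11, 7): e=[34,34,0] → #  [on edge]
    (4,6)@(9, 13): e=[-34,102,0] → ·  [on edge]
  covered (9 px):
    · # · · · · · ·
    · · # # # · · ·
    · · · # # # · ·
    · · · · # # · ·
    · · · · · · · ·
    · · · · · · · ·
    · · · · · · · ·
    · · · · · · · ·
T1:
  2·area = 44  (B↔C swapped to make it positive)
  edge (6, 8)→(4, 2): d=(-2,-6) inclusive
  edge (4, 2)→(15, 13): d=(11,11) inclusive
  edge (15, 13)→(6, 8): d=(-9,-5) inclusive
    (1,0)@(3, 1): e=[-4,0,48] → ·  [on edge]
    (2,1)@(5, 3): e=[4,0,40] → #  [on edge]
    (3,1)@(7, 3): e=[16,-22,50] → ·
    (2,2)@(5, 5): e=[0,22,22] → #  [on edge]
    (3,2)@(7, 5): e=[12,0,32] → #  [on edge]
    (4,2)@(9, 5): e=[24,-22,42] → ·
    (2,3)@(5, 7): e=[-4,44,4] → ·
    (3,3)@(7, 7): e=[8,22,14] → #
    (4,3)@(9, 7): e=[20,0,24] → #  [on edge]
    (5,3)@(11, 7): e=[32,-22,34] → ·
    (3,4)@(7, 9): e=[4,44,-4] → ·
    (4,4)@(9, 9): e=[16,22,6] → #
    (5,4)@(11, 9): e=[28,0,16] → #  [on edge]
    (3,5)@(7, 11): e=[0,66,-22] → ·  [on edge]
    (6,5)@(13, 11): e=[36,0,8] → #  [on edge]
    (7,6)@(15, 13): e=[44,0,0] → #  [on edge]
  covered (9 px):
    · · · · · · · ·
    · · # · · · · ·
    · · # # · · · ·
    · · · # # · · ·
    · · · · # # · ·
    · · · · · · # ·
    · · · · · · · #
    · · · · · · · ·

Result: [[2,1],[2,2],[3,2],[3,3],[4,3],[4,4],[5,4],[6,5],[7,6]]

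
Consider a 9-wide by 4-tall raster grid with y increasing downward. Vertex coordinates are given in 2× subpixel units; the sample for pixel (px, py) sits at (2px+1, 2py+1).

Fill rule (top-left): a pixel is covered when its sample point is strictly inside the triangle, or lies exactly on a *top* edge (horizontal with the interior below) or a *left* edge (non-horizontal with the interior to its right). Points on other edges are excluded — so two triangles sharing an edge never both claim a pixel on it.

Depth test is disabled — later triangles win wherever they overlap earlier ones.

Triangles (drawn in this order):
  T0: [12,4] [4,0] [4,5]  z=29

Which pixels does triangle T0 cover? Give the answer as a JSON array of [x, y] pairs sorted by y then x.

T0:
  2·area = 40  (B↔C swapped to make it positive)
  edge (12, 4)→(4, 5): d=(-8,1) right/bottom  bias=-1
  edge (4, 5)→(4, 0): d=(0,-5) top-left  bias=+0
  edge (4, 0)→(12, 4): d=(8,4) right/bottom  bias=-1
    (2,0)@(5, 1): e=[31,5,4] → #
    (3,0)@(7, 1): e=[29,15,-4] → ·
    (2,1)@(5, 3): e=[15,5,20] → #
    (3,1)@(7, 3): e=[13,15,12] → #
    (4,1)@(9, 3): e=[11,25,4] → #
    (5,1)@(11, 3): e=[9,35,-4] → ·
    (2,2)@(5, 5): e=[-1,5,36] → ·
    (3,2)@(7, 5): e=[-3,15,28] → ·
    (4,2)@(9, 5): e=[-5,25,20] → ·
  covered (4 px):
    · · # · · · · · ·
    · · # # # · · · ·
    · · · · · · · · ·
    · · · · · · · · ·

Answer: [[2,0],[2,1],[3,1],[4,1]]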